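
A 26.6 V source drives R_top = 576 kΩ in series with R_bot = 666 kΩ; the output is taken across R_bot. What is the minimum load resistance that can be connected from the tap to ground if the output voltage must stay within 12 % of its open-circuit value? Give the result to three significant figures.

Output resistance R_th = R_top‖R_bot = (576 × 666)/1242 = 308.9 kΩ.
The fractional drop is R_th/(R_th + R_L); requiring this ≤ 0.120 gives R_L ≥ R_th(1/0.120 − 1) = 308.9 × 7.333 = 2.27 MΩ.

R_L(min) ≈ 2.27 MΩ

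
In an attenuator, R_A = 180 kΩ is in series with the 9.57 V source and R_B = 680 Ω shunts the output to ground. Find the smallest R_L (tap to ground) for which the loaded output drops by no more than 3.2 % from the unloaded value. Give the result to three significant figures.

R_L(min) ≈ 20.5 kΩ

Output resistance R_th = R_A‖R_B = (180000 × 680)/180700 = 677.4 Ω.
The fractional drop is R_th/(R_th + R_L); requiring this ≤ 0.0320 gives R_L ≥ R_th(1/0.0320 − 1) = 677.4 × 30.25 = 20.5 kΩ.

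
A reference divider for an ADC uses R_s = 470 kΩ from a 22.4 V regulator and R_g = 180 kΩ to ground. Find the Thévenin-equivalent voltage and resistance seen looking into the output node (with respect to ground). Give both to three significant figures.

V_th = 6.20 V, R_th = 130 kΩ

V_th is the open-circuit tap voltage: 22.4 × 180/(470 + 180) = 6.20 V.
With the supply zeroed, R_s and R_g appear in parallel from the tap: R_th = R_s‖R_g = (470 × 180)/650.0 = 130 kΩ.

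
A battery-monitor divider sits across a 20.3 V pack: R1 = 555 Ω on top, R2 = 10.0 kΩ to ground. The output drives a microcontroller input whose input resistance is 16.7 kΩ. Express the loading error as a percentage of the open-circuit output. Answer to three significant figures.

3.05 %

The divider's output (Thévenin) resistance is R1‖R2 = 525.8 Ω.
Fractional drop under load = R_th/(R_th + R_L) = 525.8 / (525.8 + 16700) = 0.03052.
So the output falls by 3.05 %.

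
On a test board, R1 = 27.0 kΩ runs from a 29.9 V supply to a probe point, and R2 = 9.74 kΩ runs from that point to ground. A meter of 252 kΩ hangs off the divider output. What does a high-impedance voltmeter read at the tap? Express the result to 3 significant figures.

V_out ≈ 7.71 V

The load sits in parallel with R2: R2‖R_L = (9.74 × 252) / (9.74 + 252) = 9.378 kΩ.
V_out = 29.9 × 9.378 / (27.0 + 9.378) = 29.9 × 9.378/36.38 = 7.71 V.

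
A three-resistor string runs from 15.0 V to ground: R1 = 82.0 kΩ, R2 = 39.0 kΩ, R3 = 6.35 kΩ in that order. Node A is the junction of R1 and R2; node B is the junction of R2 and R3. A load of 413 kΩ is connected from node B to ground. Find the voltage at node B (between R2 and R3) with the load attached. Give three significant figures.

V ≈ 0.737 V

At node B, R3 is in parallel with the load: R3‖R_L = 6.254 kΩ.
Below node A the resistance is R2 + (R3‖R_L) = 45.25 kΩ, so V_A = 15.0 × 45.25/127.3 = 5.334 V.
Then V_B = V_A × (R3‖R_L)/(R2 + R3‖R_L) = 5.334 × 6.254/45.25 = 0.737 V.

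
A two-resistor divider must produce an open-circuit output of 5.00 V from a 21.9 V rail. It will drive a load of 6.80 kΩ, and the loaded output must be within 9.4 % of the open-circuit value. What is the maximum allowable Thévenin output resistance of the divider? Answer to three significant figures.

Loading drop = R_th/(R_th + R_L) ≤ 0.0940, so R_th ≤ R_L · ε/(1−ε) = 6.80 kΩ × 0.0940/0.9060 = 706 Ω.
(Any R1, R2 with R2/(R1+R2) = 0.228 and R1‖R2 ≤ 706 Ω will meet the spec.)

R_th ≤ 706 Ω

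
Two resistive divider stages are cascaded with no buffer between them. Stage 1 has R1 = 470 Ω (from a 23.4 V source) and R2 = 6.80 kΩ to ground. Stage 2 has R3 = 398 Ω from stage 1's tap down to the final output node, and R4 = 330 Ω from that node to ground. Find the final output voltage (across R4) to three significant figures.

V_out ≈ 6.19 V

Stage 2 presents R3+R4 = 728.0 Ω as a load on stage 1's tap.
Stage 1's lower leg becomes R2‖(R3+R4) = 657.6 Ω, so V_mid = 23.4 × 657.6/1128 = 13.65 V.
Stage 2 is itself unloaded: V_out = V_mid × R4/(R3+R4) = 13.65 × 330/728.0 = 6.19 V.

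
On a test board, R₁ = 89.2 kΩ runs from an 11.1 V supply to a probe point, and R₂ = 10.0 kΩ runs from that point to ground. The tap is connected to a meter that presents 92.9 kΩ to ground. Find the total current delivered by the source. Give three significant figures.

I ≈ 0.113 mA

R₂‖R_L = 9.028 kΩ, so the source sees R₁ + R₂‖R_L = 98.23 kΩ.
I = 11.1 V / 98.23 kΩ = 0.113 mA.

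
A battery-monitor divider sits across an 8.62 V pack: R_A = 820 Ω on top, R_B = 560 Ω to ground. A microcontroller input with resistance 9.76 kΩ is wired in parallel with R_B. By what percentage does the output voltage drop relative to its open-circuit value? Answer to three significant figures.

The divider's output (Thévenin) resistance is R_A‖R_B = 332.8 Ω.
Fractional drop under load = R_th/(R_th + R_L) = 332.8 / (332.8 + 9760) = 0.03297.
So the output falls by 3.30 %.

3.30 %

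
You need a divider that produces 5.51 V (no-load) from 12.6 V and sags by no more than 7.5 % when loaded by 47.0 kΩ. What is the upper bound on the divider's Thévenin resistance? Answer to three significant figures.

Loading drop = R_th/(R_th + R_L) ≤ 0.0750, so R_th ≤ R_L · ε/(1−ε) = 47.0 kΩ × 0.0750/0.9250 = 3.81 kΩ.

R_th ≤ 3.81 kΩ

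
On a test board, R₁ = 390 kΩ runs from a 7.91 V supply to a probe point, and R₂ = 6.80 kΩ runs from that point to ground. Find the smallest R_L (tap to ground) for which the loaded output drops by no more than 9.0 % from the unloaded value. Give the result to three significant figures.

R_L(min) ≈ 67.6 kΩ

Output resistance R_th = R₁‖R₂ = (390 × 6.80)/396.8 = 6.683 kΩ.
The fractional drop is R_th/(R_th + R_L); requiring this ≤ 0.0900 gives R_L ≥ R_th(1/0.0900 − 1) = 6.683 × 10.11 = 67.6 kΩ.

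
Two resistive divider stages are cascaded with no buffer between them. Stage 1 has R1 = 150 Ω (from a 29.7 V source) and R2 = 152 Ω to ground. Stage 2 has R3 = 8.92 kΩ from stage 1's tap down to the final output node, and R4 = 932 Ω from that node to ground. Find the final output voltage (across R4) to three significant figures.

Stage 2 presents R3+R4 = 9852 Ω as a load on stage 1's tap.
Stage 1's lower leg becomes R2‖(R3+R4) = 149.7 Ω, so V_mid = 29.7 × 149.7/299.7 = 14.83 V.
Stage 2 is itself unloaded: V_out = V_mid × R4/(R3+R4) = 14.83 × 932/9852 = 1.40 V.

V_out ≈ 1.40 V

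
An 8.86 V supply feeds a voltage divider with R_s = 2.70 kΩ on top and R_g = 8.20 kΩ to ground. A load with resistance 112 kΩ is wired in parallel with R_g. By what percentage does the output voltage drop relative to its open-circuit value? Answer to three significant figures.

1.78 %

The divider's output (Thévenin) resistance is R_s‖R_g = 2.031 kΩ.
Fractional drop under load = R_th/(R_th + R_L) = 2.031 / (2.031 + 112) = 0.01781.
So the output falls by 1.78 %.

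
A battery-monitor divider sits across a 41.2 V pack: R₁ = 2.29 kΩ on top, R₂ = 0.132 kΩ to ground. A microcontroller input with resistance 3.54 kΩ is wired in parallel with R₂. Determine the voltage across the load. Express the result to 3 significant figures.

The load sits in parallel with R₂: R₂‖R_L = (132 × 3540) / (132 + 3540) = 127.3 Ω.
V_out = 41.2 × 127.3 / (2290 + 127.3) = 41.2 × 127.3/2417 = 2.17 V.

V_out ≈ 2.17 V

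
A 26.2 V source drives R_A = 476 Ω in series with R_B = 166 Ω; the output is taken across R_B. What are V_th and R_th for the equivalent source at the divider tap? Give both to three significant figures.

V_th = 6.77 V, R_th = 123 Ω

V_th is the open-circuit tap voltage: 26.2 × 166/(476 + 166) = 6.77 V.
With the supply zeroed, R_A and R_B appear in parallel from the tap: R_th = R_A‖R_B = (476 × 166)/642.0 = 123 Ω.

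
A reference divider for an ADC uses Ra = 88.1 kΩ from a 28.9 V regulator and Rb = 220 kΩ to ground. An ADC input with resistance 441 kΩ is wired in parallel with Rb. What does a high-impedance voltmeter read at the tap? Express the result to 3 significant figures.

V_out ≈ 18.1 V

The load sits in parallel with Rb: Rb‖R_L = (220 × 441) / (220 + 441) = 146.8 kΩ.
V_out = 28.9 × 146.8 / (88.1 + 146.8) = 28.9 × 146.8/234.9 = 18.1 V.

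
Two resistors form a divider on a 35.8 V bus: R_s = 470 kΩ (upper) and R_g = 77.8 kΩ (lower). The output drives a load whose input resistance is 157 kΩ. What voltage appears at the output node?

The load sits in parallel with R_g: R_g‖R_L = (77.8 × 157) / (77.8 + 157) = 52.02 kΩ.
V_out = 35.8 × 52.02 / (470 + 52.02) = 35.8 × 52.02/522.0 = 3.57 V.

V_out ≈ 3.57 V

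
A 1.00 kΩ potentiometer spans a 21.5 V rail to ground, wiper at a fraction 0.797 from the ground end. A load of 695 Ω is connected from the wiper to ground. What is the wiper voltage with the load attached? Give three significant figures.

The wiper splits the pot into (1−α)R = 203.0 Ω above and αR = 797.0 Ω below.
Lower section ‖ load = 371.3 Ω.
V_wiper = 21.5 × 371.3/(203.0 + 371.3) = 13.9 V.

V ≈ 13.9 V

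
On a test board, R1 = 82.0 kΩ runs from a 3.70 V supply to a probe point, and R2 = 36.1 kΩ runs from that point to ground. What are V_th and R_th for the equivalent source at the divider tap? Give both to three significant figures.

V_th = 1.13 V, R_th = 25.1 kΩ

V_th is the open-circuit tap voltage: 3.70 × 36.1/(82.0 + 36.1) = 1.13 V.
With the supply zeroed, R1 and R2 appear in parallel from the tap: R_th = R1‖R2 = (82.0 × 36.1)/118.1 = 25.1 kΩ.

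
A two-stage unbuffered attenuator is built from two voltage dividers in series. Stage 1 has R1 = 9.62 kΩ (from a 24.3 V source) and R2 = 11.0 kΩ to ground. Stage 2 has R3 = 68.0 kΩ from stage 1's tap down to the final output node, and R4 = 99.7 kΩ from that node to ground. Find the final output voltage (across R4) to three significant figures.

V_out ≈ 7.48 V

Stage 2 presents R3+R4 = 167.7 kΩ as a load on stage 1's tap.
Stage 1's lower leg becomes R2‖(R3+R4) = 10.32 kΩ, so V_mid = 24.3 × 10.32/19.94 = 12.58 V.
Stage 2 is itself unloaded: V_out = V_mid × R4/(R3+R4) = 12.58 × 99.7/167.7 = 7.48 V.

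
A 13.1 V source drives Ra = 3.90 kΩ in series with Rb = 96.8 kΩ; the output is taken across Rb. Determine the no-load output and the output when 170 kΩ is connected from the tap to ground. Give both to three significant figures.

Unloaded: 12.6 V; loaded: 12.3 V

Open-circuit: V = 13.1 × 96.8/(3.90 + 96.8) = 12.6 V.
With the load, Rb becomes Rb‖R_L = 61.68 kΩ, so V = 13.1 × 61.68/65.58 = 12.3 V.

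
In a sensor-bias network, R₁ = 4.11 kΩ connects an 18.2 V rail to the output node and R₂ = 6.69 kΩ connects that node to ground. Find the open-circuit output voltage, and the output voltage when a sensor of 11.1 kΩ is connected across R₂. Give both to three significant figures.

Open-circuit: V = 18.2 × 6.69/(4.11 + 6.69) = 11.3 V.
With the load, R₂ becomes R₂‖R_L = 4.174 kΩ, so V = 18.2 × 4.174/8.284 = 9.17 V.

Unloaded: 11.3 V; loaded: 9.17 V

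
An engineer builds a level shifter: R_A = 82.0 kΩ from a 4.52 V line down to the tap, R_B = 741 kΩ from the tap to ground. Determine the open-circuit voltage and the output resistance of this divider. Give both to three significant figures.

V_th is the open-circuit tap voltage: 4.52 × 741/(82.0 + 741) = 4.07 V.
With the supply zeroed, R_A and R_B appear in parallel from the tap: R_th = R_A‖R_B = (82.0 × 741)/823.0 = 73.8 kΩ.

V_th = 4.07 V, R_th = 73.8 kΩ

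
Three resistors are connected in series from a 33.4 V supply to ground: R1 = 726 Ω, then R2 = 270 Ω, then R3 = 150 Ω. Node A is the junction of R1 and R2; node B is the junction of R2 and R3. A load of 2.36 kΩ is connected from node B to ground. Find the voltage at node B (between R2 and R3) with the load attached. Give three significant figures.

V ≈ 4.14 V

At node B, R3 is in parallel with the load: R3‖R_L = 141.0 Ω.
Below node A the resistance is R2 + (R3‖R_L) = 411.0 Ω, so V_A = 33.4 × 411.0/1137 = 12.07 V.
Then V_B = V_A × (R3‖R_L)/(R2 + R3‖R_L) = 12.07 × 141.0/411.0 = 4.14 V.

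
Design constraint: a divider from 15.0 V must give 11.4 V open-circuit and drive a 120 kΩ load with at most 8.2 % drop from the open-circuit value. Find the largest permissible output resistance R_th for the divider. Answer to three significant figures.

Loading drop = R_th/(R_th + R_L) ≤ 0.0820, so R_th ≤ R_L · ε/(1−ε) = 120 kΩ × 0.0820/0.9180 = 10.7 kΩ.

R_th ≤ 10.7 kΩ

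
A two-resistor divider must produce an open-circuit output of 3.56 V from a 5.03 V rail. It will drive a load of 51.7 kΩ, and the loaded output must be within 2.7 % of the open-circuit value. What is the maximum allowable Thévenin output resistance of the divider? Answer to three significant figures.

Loading drop = R_th/(R_th + R_L) ≤ 0.0270, so R_th ≤ R_L · ε/(1−ε) = 51.7 kΩ × 0.0270/0.9730 = 1.43 kΩ.
(Any R1, R2 with R2/(R1+R2) = 0.708 and R1‖R2 ≤ 1.43 kΩ will meet the spec.)

R_th ≤ 1.43 kΩ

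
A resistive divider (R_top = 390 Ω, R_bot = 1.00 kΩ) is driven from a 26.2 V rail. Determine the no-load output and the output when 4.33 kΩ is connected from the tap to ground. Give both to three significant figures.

Open-circuit: V = 26.2 × 1000/(390 + 1000) = 18.8 V.
With the load, R_bot becomes R_bot‖R_L = 812.4 Ω, so V = 26.2 × 812.4/1202 = 17.7 V.

Unloaded: 18.8 V; loaded: 17.7 V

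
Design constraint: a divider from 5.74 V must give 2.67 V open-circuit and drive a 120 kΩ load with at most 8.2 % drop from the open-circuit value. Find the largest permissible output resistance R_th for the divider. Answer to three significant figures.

R_th ≤ 10.7 kΩ

Loading drop = R_th/(R_th + R_L) ≤ 0.0820, so R_th ≤ R_L · ε/(1−ε) = 120 kΩ × 0.0820/0.9180 = 10.7 kΩ.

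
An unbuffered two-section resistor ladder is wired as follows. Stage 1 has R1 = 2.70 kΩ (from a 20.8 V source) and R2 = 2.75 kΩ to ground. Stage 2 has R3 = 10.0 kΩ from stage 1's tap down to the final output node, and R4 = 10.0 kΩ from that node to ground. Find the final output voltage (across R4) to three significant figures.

V_out ≈ 4.91 V

Stage 2 presents R3+R4 = 20.00 kΩ as a load on stage 1's tap.
Stage 1's lower leg becomes R2‖(R3+R4) = 2.418 kΩ, so V_mid = 20.8 × 2.418/5.118 = 9.826 V.
Stage 2 is itself unloaded: V_out = V_mid × R4/(R3+R4) = 9.826 × 10.0/20.00 = 4.91 V.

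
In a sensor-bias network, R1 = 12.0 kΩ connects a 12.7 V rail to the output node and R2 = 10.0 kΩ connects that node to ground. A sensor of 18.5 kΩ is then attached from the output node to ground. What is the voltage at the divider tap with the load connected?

V_out ≈ 4.46 V

The load sits in parallel with R2: R2‖R_L = (10.0 × 18.5) / (10.0 + 18.5) = 6.491 kΩ.
V_out = 12.7 × 6.491 / (12.0 + 6.491) = 12.7 × 6.491/18.49 = 4.46 V.
(Unloaded it would have been 5.77 V.)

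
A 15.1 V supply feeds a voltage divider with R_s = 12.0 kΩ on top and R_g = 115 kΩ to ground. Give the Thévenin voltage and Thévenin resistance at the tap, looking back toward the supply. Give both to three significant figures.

V_th = 13.7 V, R_th = 10.9 kΩ

V_th is the open-circuit tap voltage: 15.1 × 115/(12.0 + 115) = 13.7 V.
With the supply zeroed, R_s and R_g appear in parallel from the tap: R_th = R_s‖R_g = (12.0 × 115)/127.0 = 10.9 kΩ.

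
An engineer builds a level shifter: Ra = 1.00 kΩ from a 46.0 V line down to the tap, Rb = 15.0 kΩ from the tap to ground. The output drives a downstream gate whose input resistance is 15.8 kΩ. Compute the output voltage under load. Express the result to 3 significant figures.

The load sits in parallel with Rb: Rb‖R_L = (15.0 × 15.8) / (15.0 + 15.8) = 7.695 kΩ.
V_out = 46.0 × 7.695 / (1.00 + 7.695) = 46.0 × 7.695/8.695 = 40.7 V.
(Unloaded it would have been 43.1 V.)

V_out ≈ 40.7 V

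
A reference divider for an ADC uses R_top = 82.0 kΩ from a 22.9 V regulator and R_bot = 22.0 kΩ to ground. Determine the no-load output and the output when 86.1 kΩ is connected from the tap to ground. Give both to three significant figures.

Open-circuit: V = 22.9 × 22.0/(82.0 + 22.0) = 4.84 V.
With the load, R_bot becomes R_bot‖R_L = 17.52 kΩ, so V = 22.9 × 17.52/99.52 = 4.03 V.

Unloaded: 4.84 V; loaded: 4.03 V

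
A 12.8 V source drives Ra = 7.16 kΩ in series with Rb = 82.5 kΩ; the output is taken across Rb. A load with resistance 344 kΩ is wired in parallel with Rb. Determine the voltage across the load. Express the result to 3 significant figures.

V_out ≈ 11.6 V

The load sits in parallel with Rb: Rb‖R_L = (82.5 × 344) / (82.5 + 344) = 66.54 kΩ.
V_out = 12.8 × 66.54 / (7.16 + 66.54) = 12.8 × 66.54/73.70 = 11.6 V.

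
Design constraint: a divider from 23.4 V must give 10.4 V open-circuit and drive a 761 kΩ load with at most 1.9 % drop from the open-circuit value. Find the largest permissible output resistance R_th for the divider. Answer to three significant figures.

Loading drop = R_th/(R_th + R_L) ≤ 0.0190, so R_th ≤ R_L · ε/(1−ε) = 761 kΩ × 0.0190/0.9810 = 14.7 kΩ.
(Any R1, R2 with R2/(R1+R2) = 0.444 and R1‖R2 ≤ 14.7 kΩ will meet the spec.)

R_th ≤ 14.7 kΩ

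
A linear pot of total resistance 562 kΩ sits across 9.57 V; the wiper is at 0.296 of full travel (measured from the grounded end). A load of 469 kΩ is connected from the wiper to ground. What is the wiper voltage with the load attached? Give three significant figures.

The wiper splits the pot into (1−α)R = 395.6 kΩ above and αR = 166.4 kΩ below.
Lower section ‖ load = 122.8 kΩ.
V_wiper = 9.57 × 122.8/(395.6 + 122.8) = 2.27 V.

V ≈ 2.27 V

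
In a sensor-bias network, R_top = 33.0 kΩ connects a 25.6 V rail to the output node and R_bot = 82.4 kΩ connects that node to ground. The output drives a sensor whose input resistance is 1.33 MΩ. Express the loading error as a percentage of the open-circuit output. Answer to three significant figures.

1.74 %

The divider's output (Thévenin) resistance is R_top‖R_bot = 23.56 kΩ.
Fractional drop under load = R_th/(R_th + R_L) = 23.56 / (23.56 + 1330) = 0.01741.
So the output falls by 1.74 %.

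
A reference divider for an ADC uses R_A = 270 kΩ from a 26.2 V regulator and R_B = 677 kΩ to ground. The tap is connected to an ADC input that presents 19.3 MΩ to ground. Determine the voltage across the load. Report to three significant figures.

V_out ≈ 18.5 V

The load sits in parallel with R_B: R_B‖R_L = (677 × 19300) / (677 + 19300) = 654.1 kΩ.
V_out = 26.2 × 654.1 / (270 + 654.1) = 26.2 × 654.1/924.1 = 18.5 V.
(Unloaded it would have been 18.7 V.)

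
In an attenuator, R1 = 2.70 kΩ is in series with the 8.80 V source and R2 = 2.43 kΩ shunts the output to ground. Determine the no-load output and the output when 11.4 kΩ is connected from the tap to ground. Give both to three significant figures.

Open-circuit: V = 8.80 × 2.43/(2.70 + 2.43) = 4.17 V.
With the load, R2 becomes R2‖R_L = 2.003 kΩ, so V = 8.80 × 2.003/4.703 = 3.75 V.

Unloaded: 4.17 V; loaded: 3.75 V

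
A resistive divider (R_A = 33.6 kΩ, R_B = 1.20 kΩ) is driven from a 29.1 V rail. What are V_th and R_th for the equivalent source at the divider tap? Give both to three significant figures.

V_th is the open-circuit tap voltage: 29.1 × 1.20/(33.6 + 1.20) = 1.00 V.
With the supply zeroed, R_A and R_B appear in parallel from the tap: R_th = R_A‖R_B = (33.6 × 1.20)/34.80 = 1.16 kΩ.

V_th = 1.00 V, R_th = 1.16 kΩ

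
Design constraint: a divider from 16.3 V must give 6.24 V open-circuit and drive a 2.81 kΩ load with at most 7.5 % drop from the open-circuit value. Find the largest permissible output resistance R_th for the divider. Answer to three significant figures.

R_th ≤ 228 Ω

Loading drop = R_th/(R_th + R_L) ≤ 0.0750, so R_th ≤ R_L · ε/(1−ε) = 2.81 kΩ × 0.0750/0.9250 = 228 Ω.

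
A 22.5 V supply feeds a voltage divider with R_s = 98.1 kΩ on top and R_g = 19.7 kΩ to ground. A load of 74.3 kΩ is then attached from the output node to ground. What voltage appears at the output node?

The load sits in parallel with R_g: R_g‖R_L = (19.7 × 74.3) / (19.7 + 74.3) = 15.57 kΩ.
V_out = 22.5 × 15.57 / (98.1 + 15.57) = 22.5 × 15.57/113.7 = 3.08 V.

V_out ≈ 3.08 V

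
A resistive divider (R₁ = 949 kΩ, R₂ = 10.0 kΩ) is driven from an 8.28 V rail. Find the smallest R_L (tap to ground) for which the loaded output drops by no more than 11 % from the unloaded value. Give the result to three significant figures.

Output resistance R_th = R₁‖R₂ = (949 × 10.0)/959.0 = 9.896 kΩ.
The fractional drop is R_th/(R_th + R_L); requiring this ≤ 0.110 gives R_L ≥ R_th(1/0.110 − 1) = 9.896 × 8.091 = 80.1 kΩ.

R_L(min) ≈ 80.1 kΩ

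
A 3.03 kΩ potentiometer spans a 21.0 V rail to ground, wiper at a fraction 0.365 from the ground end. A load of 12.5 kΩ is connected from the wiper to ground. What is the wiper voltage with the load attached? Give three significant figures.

The wiper splits the pot into (1−α)R = 1.924 kΩ above and αR = 1.106 kΩ below.
Lower section ‖ load = 1.016 kΩ.
V_wiper = 21.0 × 1.016/(1.924 + 1.016) = 7.26 V.

V ≈ 7.26 V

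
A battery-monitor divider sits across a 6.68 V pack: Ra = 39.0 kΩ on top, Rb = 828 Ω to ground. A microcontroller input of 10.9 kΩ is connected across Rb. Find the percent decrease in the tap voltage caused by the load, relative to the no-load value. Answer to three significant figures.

6.92 %

The divider's output (Thévenin) resistance is Ra‖Rb = 810.8 Ω.
Fractional drop under load = R_th/(R_th + R_L) = 810.8 / (810.8 + 10900) = 0.06923.
So the output falls by 6.92 %.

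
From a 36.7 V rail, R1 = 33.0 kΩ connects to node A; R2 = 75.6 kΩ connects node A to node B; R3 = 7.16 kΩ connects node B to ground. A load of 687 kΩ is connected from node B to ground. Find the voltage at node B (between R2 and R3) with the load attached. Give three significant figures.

V ≈ 2.25 V

At node B, R3 is in parallel with the load: R3‖R_L = 7.086 kΩ.
Below node A the resistance is R2 + (R3‖R_L) = 82.69 kΩ, so V_A = 36.7 × 82.69/115.7 = 26.23 V.
Then V_B = V_A × (R3‖R_L)/(R2 + R3‖R_L) = 26.23 × 7.086/82.69 = 2.25 V.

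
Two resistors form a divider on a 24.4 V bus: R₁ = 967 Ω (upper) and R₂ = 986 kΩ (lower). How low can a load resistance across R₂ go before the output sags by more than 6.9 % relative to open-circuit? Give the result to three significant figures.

R_L(min) ≈ 13.0 kΩ

Output resistance R_th = R₁‖R₂ = (967 × 986000)/987000 = 966.1 Ω.
The fractional drop is R_th/(R_th + R_L); requiring this ≤ 0.0690 gives R_L ≥ R_th(1/0.0690 − 1) = 966.1 × 13.49 = 13.0 kΩ.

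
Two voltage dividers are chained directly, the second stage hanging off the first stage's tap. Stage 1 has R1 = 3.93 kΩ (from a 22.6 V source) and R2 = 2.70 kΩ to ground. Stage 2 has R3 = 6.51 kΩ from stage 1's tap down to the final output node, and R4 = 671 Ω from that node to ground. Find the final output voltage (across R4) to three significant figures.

V_out ≈ 0.703 V

Stage 2 presents R3+R4 = 7181 Ω as a load on stage 1's tap.
Stage 1's lower leg becomes R2‖(R3+R4) = 1962 Ω, so V_mid = 22.6 × 1962/5892 = 7.526 V.
Stage 2 is itself unloaded: V_out = V_mid × R4/(R3+R4) = 7.526 × 671/7181 = 0.703 V.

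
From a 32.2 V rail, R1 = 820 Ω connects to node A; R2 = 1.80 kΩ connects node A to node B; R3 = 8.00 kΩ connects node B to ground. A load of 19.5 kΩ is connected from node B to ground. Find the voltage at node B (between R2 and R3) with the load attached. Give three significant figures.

At node B, R3 is in parallel with the load: R3‖R_L = 5673 Ω.
Below node A the resistance is R2 + (R3‖R_L) = 7473 Ω, so V_A = 32.2 × 7473/8293 = 29.02 V.
Then V_B = V_A × (R3‖R_L)/(R2 + R3‖R_L) = 29.02 × 5673/7473 = 22.0 V.

V ≈ 22.0 V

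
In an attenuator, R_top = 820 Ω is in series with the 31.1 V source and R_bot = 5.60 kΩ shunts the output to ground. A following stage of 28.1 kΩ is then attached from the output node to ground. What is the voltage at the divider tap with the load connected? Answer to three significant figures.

The load sits in parallel with R_bot: R_bot‖R_L = (5600 × 28100) / (5600 + 28100) = 4669 Ω.
V_out = 31.1 × 4669 / (820 + 4669) = 31.1 × 4669/5489 = 26.5 V.

V_out ≈ 26.5 V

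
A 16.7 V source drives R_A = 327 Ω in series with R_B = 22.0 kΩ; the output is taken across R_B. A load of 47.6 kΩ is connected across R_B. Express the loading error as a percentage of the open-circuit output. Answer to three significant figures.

The divider's output (Thévenin) resistance is R_A‖R_B = 322.2 Ω.
Fractional drop under load = R_th/(R_th + R_L) = 322.2 / (322.2 + 47600) = 0.006724.
So the output falls by 0.672 %.

0.672 %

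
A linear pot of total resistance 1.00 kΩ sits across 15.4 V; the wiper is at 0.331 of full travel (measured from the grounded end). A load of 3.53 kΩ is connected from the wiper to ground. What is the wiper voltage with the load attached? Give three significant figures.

The wiper splits the pot into (1−α)R = 669.0 Ω above and αR = 331.0 Ω below.
Lower section ‖ load = 302.6 Ω.
V_wiper = 15.4 × 302.6/(669.0 + 302.6) = 4.80 V.

V ≈ 4.80 V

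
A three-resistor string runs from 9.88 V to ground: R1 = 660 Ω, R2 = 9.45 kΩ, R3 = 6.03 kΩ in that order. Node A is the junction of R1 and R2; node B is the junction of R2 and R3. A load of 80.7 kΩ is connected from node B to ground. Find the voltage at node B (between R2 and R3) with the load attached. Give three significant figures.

V ≈ 3.53 V

At node B, R3 is in parallel with the load: R3‖R_L = 5611 Ω.
Below node A the resistance is R2 + (R3‖R_L) = 15060 Ω, so V_A = 9.88 × 15060/15720 = 9.465 V.
Then V_B = V_A × (R3‖R_L)/(R2 + R3‖R_L) = 9.465 × 5611/15060 = 3.53 V.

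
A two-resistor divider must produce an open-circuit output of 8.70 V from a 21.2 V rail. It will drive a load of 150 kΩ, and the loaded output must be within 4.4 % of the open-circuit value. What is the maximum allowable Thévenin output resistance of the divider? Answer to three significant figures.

R_th ≤ 6.90 kΩ

Loading drop = R_th/(R_th + R_L) ≤ 0.0440, so R_th ≤ R_L · ε/(1−ε) = 150 kΩ × 0.0440/0.9560 = 6.90 kΩ.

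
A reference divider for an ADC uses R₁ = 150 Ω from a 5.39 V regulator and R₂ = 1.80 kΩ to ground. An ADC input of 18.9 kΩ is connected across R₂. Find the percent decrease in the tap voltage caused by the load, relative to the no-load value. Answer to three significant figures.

0.727 %

The divider's output (Thévenin) resistance is R₁‖R₂ = 138.5 Ω.
Fractional drop under load = R_th/(R_th + R_L) = 138.5 / (138.5 + 18900) = 0.007273.
So the output falls by 0.727 %.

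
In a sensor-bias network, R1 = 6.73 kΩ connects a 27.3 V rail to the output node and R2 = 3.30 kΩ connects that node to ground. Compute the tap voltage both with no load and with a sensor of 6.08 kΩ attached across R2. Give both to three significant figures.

Open-circuit: V = 27.3 × 3.30/(6.73 + 3.30) = 8.98 V.
With the load, R2 becomes R2‖R_L = 2.139 kΩ, so V = 27.3 × 2.139/8.869 = 6.58 V.

Unloaded: 8.98 V; loaded: 6.58 V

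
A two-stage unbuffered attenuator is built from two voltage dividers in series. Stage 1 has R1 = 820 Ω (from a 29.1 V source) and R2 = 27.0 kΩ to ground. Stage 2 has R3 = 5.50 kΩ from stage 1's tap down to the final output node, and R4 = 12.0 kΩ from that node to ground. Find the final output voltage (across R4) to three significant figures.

Stage 2 presents R3+R4 = 17500 Ω as a load on stage 1's tap.
Stage 1's lower leg becomes R2‖(R3+R4) = 10620 Ω, so V_mid = 29.1 × 10620/11440 = 27.01 V.
Stage 2 is itself unloaded: V_out = V_mid × R4/(R3+R4) = 27.01 × 12000/17500 = 18.5 V.

V_out ≈ 18.5 V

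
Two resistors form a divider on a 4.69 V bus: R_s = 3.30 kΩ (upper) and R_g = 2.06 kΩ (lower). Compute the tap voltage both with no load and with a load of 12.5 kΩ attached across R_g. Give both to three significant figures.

Unloaded: 1.80 V; loaded: 1.64 V

Open-circuit: V = 4.69 × 2.06/(3.30 + 2.06) = 1.80 V.
With the load, R_g becomes R_g‖R_L = 1.769 kΩ, so V = 4.69 × 1.769/5.069 = 1.64 V.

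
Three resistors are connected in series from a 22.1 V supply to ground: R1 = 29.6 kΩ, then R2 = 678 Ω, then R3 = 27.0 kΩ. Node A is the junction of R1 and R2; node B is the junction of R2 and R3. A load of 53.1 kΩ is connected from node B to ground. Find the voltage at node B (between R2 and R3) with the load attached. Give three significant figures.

At node B, R3 is in parallel with the load: R3‖R_L = 17900 Ω.
Below node A the resistance is R2 + (R3‖R_L) = 18580 Ω, so V_A = 22.1 × 18580/48180 = 8.522 V.
Then V_B = V_A × (R3‖R_L)/(R2 + R3‖R_L) = 8.522 × 17900/18580 = 8.21 V.

V ≈ 8.21 V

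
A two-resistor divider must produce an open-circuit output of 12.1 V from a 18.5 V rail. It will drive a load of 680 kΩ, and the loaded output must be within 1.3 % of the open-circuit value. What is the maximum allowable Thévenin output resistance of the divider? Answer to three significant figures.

R_th ≤ 8.96 kΩ

Loading drop = R_th/(R_th + R_L) ≤ 0.0130, so R_th ≤ R_L · ε/(1−ε) = 680 kΩ × 0.0130/0.9870 = 8.96 kΩ.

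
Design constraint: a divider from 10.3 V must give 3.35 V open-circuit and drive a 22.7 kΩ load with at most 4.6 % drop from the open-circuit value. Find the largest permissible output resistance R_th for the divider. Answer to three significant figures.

Loading drop = R_th/(R_th + R_L) ≤ 0.0460, so R_th ≤ R_L · ε/(1−ε) = 22.7 kΩ × 0.0460/0.9540 = 1.09 kΩ.
(Any R1, R2 with R2/(R1+R2) = 0.325 and R1‖R2 ≤ 1.09 kΩ will meet the spec.)

R_th ≤ 1.09 kΩ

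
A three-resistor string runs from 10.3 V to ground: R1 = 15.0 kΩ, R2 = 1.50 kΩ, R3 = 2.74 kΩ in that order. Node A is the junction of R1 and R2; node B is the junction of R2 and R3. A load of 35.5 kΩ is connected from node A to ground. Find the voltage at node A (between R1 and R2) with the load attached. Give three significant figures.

V ≈ 2.08 V

Below node A the series string R2+R3 = 4.240 kΩ sits in parallel with the 35.5 kΩ load: 3.788 kΩ.
V_A = 10.3 × 3.788/(15.0 + 3.788) = 2.08 V.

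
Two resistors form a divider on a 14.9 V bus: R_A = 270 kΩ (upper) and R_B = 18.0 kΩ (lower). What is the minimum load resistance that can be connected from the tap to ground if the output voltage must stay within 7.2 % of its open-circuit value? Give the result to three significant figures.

Output resistance R_th = R_A‖R_B = (270 × 18.0)/288.0 = 16.88 kΩ.
The fractional drop is R_th/(R_th + R_L); requiring this ≤ 0.0720 gives R_L ≥ R_th(1/0.0720 − 1) = 16.88 × 12.89 = 217 kΩ.

R_L(min) ≈ 217 kΩ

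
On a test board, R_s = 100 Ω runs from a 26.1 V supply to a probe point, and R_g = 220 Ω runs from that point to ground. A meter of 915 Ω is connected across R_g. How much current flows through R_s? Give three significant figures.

I ≈ 94.1 mA

R_g‖R_L = 177.4 Ω, so the source sees R_s + R_g‖R_L = 277.4 Ω.
I = 26.1 V / 277.4 Ω = 94.1 mA.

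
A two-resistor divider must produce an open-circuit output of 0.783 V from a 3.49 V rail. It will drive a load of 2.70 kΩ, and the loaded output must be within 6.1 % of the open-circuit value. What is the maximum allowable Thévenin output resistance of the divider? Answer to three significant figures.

R_th ≤ 175 Ω

Loading drop = R_th/(R_th + R_L) ≤ 0.0610, so R_th ≤ R_L · ε/(1−ε) = 2.70 kΩ × 0.0610/0.9390 = 175 Ω.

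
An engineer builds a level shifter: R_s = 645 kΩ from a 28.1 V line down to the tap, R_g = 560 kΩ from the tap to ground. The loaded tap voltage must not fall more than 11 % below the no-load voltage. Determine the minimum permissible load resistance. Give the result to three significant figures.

Output resistance R_th = R_s‖R_g = (645 × 560)/1205 = 299.8 kΩ.
The fractional drop is R_th/(R_th + R_L); requiring this ≤ 0.110 gives R_L ≥ R_th(1/0.110 − 1) = 299.8 × 8.091 = 2.43 MΩ.

R_L(min) ≈ 2.43 MΩ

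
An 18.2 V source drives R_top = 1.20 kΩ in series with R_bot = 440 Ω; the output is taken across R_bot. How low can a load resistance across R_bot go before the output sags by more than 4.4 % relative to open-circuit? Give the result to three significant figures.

R_L(min) ≈ 7.00 kΩ

Output resistance R_th = R_top‖R_bot = (1200 × 440)/1640 = 322.0 Ω.
The fractional drop is R_th/(R_th + R_L); requiring this ≤ 0.0440 gives R_L ≥ R_th(1/0.0440 − 1) = 322.0 × 21.73 = 7.00 kΩ.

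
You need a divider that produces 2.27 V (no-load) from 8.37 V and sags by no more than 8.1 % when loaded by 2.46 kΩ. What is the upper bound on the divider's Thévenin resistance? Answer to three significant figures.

R_th ≤ 217 Ω

Loading drop = R_th/(R_th + R_L) ≤ 0.0810, so R_th ≤ R_L · ε/(1−ε) = 2.46 kΩ × 0.0810/0.9190 = 217 Ω.
(Any R1, R2 with R2/(R1+R2) = 0.271 and R1‖R2 ≤ 217 Ω will meet the spec.)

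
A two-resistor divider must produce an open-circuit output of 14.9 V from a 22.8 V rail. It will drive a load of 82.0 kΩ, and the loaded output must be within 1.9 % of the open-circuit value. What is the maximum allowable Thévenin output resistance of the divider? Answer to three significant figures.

R_th ≤ 1.59 kΩ

Loading drop = R_th/(R_th + R_L) ≤ 0.0190, so R_th ≤ R_L · ε/(1−ε) = 82.0 kΩ × 0.0190/0.9810 = 1.59 kΩ.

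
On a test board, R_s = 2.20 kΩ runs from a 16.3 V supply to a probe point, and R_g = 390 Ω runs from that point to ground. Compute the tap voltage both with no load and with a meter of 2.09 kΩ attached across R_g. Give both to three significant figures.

Open-circuit: V = 16.3 × 390/(2200 + 390) = 2.45 V.
With the load, R_g becomes R_g‖R_L = 328.7 Ω, so V = 16.3 × 328.7/2529 = 2.12 V.

Unloaded: 2.45 V; loaded: 2.12 V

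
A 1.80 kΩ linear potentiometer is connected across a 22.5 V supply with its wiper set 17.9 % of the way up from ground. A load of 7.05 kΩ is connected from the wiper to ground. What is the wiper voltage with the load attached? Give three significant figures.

V ≈ 3.88 V

The wiper splits the pot into (1−α)R = 1478 Ω above and αR = 322.2 Ω below.
Lower section ‖ load = 308.1 Ω.
V_wiper = 22.5 × 308.1/(1478 + 308.1) = 3.88 V.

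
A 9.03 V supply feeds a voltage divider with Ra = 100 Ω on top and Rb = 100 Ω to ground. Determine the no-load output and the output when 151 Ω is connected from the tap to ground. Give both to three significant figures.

Unloaded: 4.51 V; loaded: 3.39 V

Open-circuit: V = 9.03 × 100/(100 + 100) = 4.51 V.
With the load, Rb becomes Rb‖R_L = 60.16 Ω, so V = 9.03 × 60.16/160.2 = 3.39 V.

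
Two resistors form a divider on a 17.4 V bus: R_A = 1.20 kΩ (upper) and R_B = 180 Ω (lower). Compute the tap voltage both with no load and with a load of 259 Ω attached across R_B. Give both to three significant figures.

Unloaded: 2.27 V; loaded: 1.41 V

Open-circuit: V = 17.4 × 180/(1200 + 180) = 2.27 V.
With the load, R_B becomes R_B‖R_L = 106.2 Ω, so V = 17.4 × 106.2/1306 = 1.41 V.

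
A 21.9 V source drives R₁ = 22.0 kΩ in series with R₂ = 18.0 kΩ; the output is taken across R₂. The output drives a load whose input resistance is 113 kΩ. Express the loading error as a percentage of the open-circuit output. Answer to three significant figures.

Unloaded V = 21.9 × 18.0/40.00 = 9.8550 V.
Loaded: R₂‖R_L = 15.53 kΩ, giving V = 21.9 × 15.53/37.53 = 9.0611 V.
Drop = (9.8550 − 9.0611) / 9.8550 = 8.06 %.

8.06 %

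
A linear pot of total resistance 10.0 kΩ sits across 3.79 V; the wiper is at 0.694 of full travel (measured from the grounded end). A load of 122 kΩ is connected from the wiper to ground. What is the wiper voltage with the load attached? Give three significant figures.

The wiper splits the pot into (1−α)R = 3.060 kΩ above and αR = 6.940 kΩ below.
Lower section ‖ load = 6.566 kΩ.
V_wiper = 3.79 × 6.566/(3.060 + 6.566) = 2.59 V.

V ≈ 2.59 V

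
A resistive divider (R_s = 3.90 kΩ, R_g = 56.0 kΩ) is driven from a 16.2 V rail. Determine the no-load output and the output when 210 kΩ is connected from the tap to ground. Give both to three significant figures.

Unloaded: 15.1 V; loaded: 14.9 V

Open-circuit: V = 16.2 × 56.0/(3.90 + 56.0) = 15.1 V.
With the load, R_g becomes R_g‖R_L = 44.21 kΩ, so V = 16.2 × 44.21/48.11 = 14.9 V.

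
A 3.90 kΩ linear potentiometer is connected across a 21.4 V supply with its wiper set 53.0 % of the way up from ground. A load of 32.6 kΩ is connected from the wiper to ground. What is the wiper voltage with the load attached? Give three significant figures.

The wiper splits the pot into (1−α)R = 1.833 kΩ above and αR = 2.067 kΩ below.
Lower section ‖ load = 1.944 kΩ.
V_wiper = 21.4 × 1.944/(1.833 + 1.944) = 11.0 V.

V ≈ 11.0 V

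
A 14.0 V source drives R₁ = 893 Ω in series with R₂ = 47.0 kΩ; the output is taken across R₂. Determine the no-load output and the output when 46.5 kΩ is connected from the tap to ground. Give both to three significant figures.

Open-circuit: V = 14.0 × 47000/(893 + 47000) = 13.7 V.
With the load, R₂ becomes R₂‖R_L = 23370 Ω, so V = 14.0 × 23370/24270 = 13.5 V.

Unloaded: 13.7 V; loaded: 13.5 V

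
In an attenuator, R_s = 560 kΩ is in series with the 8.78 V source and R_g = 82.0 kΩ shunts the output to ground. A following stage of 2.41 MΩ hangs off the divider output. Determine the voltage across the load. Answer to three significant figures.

V_out ≈ 1.09 V

The load sits in parallel with R_g: R_g‖R_L = (82.0 × 2410) / (82.0 + 2410) = 79.30 kΩ.
V_out = 8.78 × 79.30 / (560 + 79.30) = 8.78 × 79.30/639.3 = 1.09 V.
(Unloaded it would have been 1.12 V.)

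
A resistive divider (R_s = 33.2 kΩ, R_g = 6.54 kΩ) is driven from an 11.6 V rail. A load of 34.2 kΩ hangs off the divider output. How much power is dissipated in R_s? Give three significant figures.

Total resistance from the source is R_s + (R_g‖R_L) = 38.69 kΩ, so I = 11.6/38.69 kΩ = 0.2998 mA.
P = I²·R_s = (0.2998 mA)² × 33.2 kΩ = 2.98 mW.

P ≈ 2.98 mW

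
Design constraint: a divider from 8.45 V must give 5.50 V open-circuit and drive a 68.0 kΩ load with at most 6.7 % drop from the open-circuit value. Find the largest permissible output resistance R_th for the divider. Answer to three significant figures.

Loading drop = R_th/(R_th + R_L) ≤ 0.0670, so R_th ≤ R_L · ε/(1−ε) = 68.0 kΩ × 0.0670/0.9330 = 4.88 kΩ.

R_th ≤ 4.88 kΩ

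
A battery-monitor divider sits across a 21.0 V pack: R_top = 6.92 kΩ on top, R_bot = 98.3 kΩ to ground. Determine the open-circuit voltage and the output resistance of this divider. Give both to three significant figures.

V_th is the open-circuit tap voltage: 21.0 × 98.3/(6.92 + 98.3) = 19.6 V.
With the supply zeroed, R_top and R_bot appear in parallel from the tap: R_th = R_top‖R_bot = (6.92 × 98.3)/105.2 = 6.46 kΩ.

V_th = 19.6 V, R_th = 6.46 kΩ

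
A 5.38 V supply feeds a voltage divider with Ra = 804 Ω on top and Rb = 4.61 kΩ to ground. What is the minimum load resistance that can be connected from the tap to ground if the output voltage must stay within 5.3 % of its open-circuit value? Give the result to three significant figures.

Output resistance R_th = Ra‖Rb = (804 × 4610)/5414 = 684.6 Ω.
The fractional drop is R_th/(R_th + R_L); requiring this ≤ 0.0530 gives R_L ≥ R_th(1/0.0530 − 1) = 684.6 × 17.87 = 12.2 kΩ.

R_L(min) ≈ 12.2 kΩ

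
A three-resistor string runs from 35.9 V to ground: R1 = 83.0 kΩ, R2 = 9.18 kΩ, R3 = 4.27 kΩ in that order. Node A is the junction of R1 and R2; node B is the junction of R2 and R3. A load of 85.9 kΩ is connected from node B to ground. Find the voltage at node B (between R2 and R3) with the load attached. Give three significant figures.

At node B, R3 is in parallel with the load: R3‖R_L = 4.068 kΩ.
Below node A the resistance is R2 + (R3‖R_L) = 13.25 kΩ, so V_A = 35.9 × 13.25/96.25 = 4.941 V.
Then V_B = V_A × (R3‖R_L)/(R2 + R3‖R_L) = 4.941 × 4.068/13.25 = 1.52 V.

V ≈ 1.52 V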